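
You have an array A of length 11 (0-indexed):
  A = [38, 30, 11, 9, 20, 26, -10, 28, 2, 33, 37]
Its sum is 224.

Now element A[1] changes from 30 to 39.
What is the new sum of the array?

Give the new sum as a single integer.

Answer: 233

Derivation:
Old value at index 1: 30
New value at index 1: 39
Delta = 39 - 30 = 9
New sum = old_sum + delta = 224 + (9) = 233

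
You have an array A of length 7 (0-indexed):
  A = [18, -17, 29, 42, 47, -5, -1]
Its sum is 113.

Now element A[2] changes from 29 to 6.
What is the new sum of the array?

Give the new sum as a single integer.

Old value at index 2: 29
New value at index 2: 6
Delta = 6 - 29 = -23
New sum = old_sum + delta = 113 + (-23) = 90

Answer: 90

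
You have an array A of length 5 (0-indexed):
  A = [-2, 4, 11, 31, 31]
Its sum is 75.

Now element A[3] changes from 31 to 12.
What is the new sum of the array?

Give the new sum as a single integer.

Old value at index 3: 31
New value at index 3: 12
Delta = 12 - 31 = -19
New sum = old_sum + delta = 75 + (-19) = 56

Answer: 56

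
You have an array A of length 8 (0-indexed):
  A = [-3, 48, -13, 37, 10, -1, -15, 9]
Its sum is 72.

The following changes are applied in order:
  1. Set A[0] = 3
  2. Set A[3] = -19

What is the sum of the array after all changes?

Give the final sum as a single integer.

Answer: 22

Derivation:
Initial sum: 72
Change 1: A[0] -3 -> 3, delta = 6, sum = 78
Change 2: A[3] 37 -> -19, delta = -56, sum = 22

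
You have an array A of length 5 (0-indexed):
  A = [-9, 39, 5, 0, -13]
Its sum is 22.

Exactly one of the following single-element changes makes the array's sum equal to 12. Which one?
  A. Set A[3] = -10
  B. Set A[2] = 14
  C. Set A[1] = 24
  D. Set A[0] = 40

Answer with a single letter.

Option A: A[3] 0->-10, delta=-10, new_sum=22+(-10)=12 <-- matches target
Option B: A[2] 5->14, delta=9, new_sum=22+(9)=31
Option C: A[1] 39->24, delta=-15, new_sum=22+(-15)=7
Option D: A[0] -9->40, delta=49, new_sum=22+(49)=71

Answer: A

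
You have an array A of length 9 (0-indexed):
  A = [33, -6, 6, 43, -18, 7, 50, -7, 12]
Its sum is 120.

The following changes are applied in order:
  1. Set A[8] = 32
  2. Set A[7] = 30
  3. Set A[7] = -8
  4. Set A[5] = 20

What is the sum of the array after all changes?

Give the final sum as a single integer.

Initial sum: 120
Change 1: A[8] 12 -> 32, delta = 20, sum = 140
Change 2: A[7] -7 -> 30, delta = 37, sum = 177
Change 3: A[7] 30 -> -8, delta = -38, sum = 139
Change 4: A[5] 7 -> 20, delta = 13, sum = 152

Answer: 152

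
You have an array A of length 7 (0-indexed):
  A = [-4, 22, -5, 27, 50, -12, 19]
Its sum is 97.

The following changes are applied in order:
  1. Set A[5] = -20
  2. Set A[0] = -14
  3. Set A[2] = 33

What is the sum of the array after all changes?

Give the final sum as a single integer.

Answer: 117

Derivation:
Initial sum: 97
Change 1: A[5] -12 -> -20, delta = -8, sum = 89
Change 2: A[0] -4 -> -14, delta = -10, sum = 79
Change 3: A[2] -5 -> 33, delta = 38, sum = 117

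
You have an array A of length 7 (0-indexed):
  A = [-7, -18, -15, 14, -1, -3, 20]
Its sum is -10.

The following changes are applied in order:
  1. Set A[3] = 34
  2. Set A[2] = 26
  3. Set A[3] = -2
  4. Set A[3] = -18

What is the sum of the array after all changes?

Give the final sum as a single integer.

Answer: -1

Derivation:
Initial sum: -10
Change 1: A[3] 14 -> 34, delta = 20, sum = 10
Change 2: A[2] -15 -> 26, delta = 41, sum = 51
Change 3: A[3] 34 -> -2, delta = -36, sum = 15
Change 4: A[3] -2 -> -18, delta = -16, sum = -1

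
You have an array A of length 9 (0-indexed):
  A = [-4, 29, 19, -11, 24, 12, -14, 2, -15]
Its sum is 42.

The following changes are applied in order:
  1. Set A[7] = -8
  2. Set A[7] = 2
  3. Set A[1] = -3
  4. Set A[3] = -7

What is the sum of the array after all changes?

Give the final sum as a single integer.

Answer: 14

Derivation:
Initial sum: 42
Change 1: A[7] 2 -> -8, delta = -10, sum = 32
Change 2: A[7] -8 -> 2, delta = 10, sum = 42
Change 3: A[1] 29 -> -3, delta = -32, sum = 10
Change 4: A[3] -11 -> -7, delta = 4, sum = 14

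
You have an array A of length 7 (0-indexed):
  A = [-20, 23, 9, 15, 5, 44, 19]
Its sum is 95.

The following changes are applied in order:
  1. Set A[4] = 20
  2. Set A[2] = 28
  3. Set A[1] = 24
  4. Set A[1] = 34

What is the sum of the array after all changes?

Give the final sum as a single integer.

Answer: 140

Derivation:
Initial sum: 95
Change 1: A[4] 5 -> 20, delta = 15, sum = 110
Change 2: A[2] 9 -> 28, delta = 19, sum = 129
Change 3: A[1] 23 -> 24, delta = 1, sum = 130
Change 4: A[1] 24 -> 34, delta = 10, sum = 140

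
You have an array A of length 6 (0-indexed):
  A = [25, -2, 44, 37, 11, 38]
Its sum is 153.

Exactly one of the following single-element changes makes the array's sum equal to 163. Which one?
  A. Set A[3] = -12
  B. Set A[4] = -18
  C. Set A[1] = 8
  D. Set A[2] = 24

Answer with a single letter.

Option A: A[3] 37->-12, delta=-49, new_sum=153+(-49)=104
Option B: A[4] 11->-18, delta=-29, new_sum=153+(-29)=124
Option C: A[1] -2->8, delta=10, new_sum=153+(10)=163 <-- matches target
Option D: A[2] 44->24, delta=-20, new_sum=153+(-20)=133

Answer: C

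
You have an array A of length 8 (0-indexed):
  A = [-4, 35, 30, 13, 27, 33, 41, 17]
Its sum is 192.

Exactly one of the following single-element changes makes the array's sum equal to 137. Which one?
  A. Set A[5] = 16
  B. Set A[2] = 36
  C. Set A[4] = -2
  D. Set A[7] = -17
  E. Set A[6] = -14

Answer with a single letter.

Answer: E

Derivation:
Option A: A[5] 33->16, delta=-17, new_sum=192+(-17)=175
Option B: A[2] 30->36, delta=6, new_sum=192+(6)=198
Option C: A[4] 27->-2, delta=-29, new_sum=192+(-29)=163
Option D: A[7] 17->-17, delta=-34, new_sum=192+(-34)=158
Option E: A[6] 41->-14, delta=-55, new_sum=192+(-55)=137 <-- matches target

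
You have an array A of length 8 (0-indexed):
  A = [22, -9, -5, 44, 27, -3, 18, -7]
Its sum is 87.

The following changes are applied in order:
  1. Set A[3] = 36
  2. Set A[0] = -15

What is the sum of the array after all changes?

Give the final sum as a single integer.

Initial sum: 87
Change 1: A[3] 44 -> 36, delta = -8, sum = 79
Change 2: A[0] 22 -> -15, delta = -37, sum = 42

Answer: 42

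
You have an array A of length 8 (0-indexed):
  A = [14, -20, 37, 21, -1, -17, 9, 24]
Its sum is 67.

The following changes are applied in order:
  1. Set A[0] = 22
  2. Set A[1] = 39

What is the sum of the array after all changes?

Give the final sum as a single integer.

Answer: 134

Derivation:
Initial sum: 67
Change 1: A[0] 14 -> 22, delta = 8, sum = 75
Change 2: A[1] -20 -> 39, delta = 59, sum = 134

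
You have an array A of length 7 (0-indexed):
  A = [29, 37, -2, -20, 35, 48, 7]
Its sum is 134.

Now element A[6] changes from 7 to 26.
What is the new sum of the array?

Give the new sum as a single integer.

Answer: 153

Derivation:
Old value at index 6: 7
New value at index 6: 26
Delta = 26 - 7 = 19
New sum = old_sum + delta = 134 + (19) = 153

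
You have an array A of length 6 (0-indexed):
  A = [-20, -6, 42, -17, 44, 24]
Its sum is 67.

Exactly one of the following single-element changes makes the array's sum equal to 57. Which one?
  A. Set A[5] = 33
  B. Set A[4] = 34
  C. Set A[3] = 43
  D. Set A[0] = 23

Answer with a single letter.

Answer: B

Derivation:
Option A: A[5] 24->33, delta=9, new_sum=67+(9)=76
Option B: A[4] 44->34, delta=-10, new_sum=67+(-10)=57 <-- matches target
Option C: A[3] -17->43, delta=60, new_sum=67+(60)=127
Option D: A[0] -20->23, delta=43, new_sum=67+(43)=110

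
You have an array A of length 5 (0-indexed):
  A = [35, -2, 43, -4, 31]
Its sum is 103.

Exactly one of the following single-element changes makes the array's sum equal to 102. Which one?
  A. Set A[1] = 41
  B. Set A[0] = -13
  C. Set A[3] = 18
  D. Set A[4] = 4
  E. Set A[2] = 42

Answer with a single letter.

Answer: E

Derivation:
Option A: A[1] -2->41, delta=43, new_sum=103+(43)=146
Option B: A[0] 35->-13, delta=-48, new_sum=103+(-48)=55
Option C: A[3] -4->18, delta=22, new_sum=103+(22)=125
Option D: A[4] 31->4, delta=-27, new_sum=103+(-27)=76
Option E: A[2] 43->42, delta=-1, new_sum=103+(-1)=102 <-- matches target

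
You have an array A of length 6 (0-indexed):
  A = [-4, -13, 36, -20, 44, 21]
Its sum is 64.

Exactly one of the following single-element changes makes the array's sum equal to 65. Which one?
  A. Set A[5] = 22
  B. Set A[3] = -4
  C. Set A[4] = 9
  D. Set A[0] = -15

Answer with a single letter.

Option A: A[5] 21->22, delta=1, new_sum=64+(1)=65 <-- matches target
Option B: A[3] -20->-4, delta=16, new_sum=64+(16)=80
Option C: A[4] 44->9, delta=-35, new_sum=64+(-35)=29
Option D: A[0] -4->-15, delta=-11, new_sum=64+(-11)=53

Answer: A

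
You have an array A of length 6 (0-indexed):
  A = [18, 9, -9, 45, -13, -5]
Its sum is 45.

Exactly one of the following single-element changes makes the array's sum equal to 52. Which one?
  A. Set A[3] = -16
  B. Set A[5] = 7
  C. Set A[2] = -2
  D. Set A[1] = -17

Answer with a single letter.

Option A: A[3] 45->-16, delta=-61, new_sum=45+(-61)=-16
Option B: A[5] -5->7, delta=12, new_sum=45+(12)=57
Option C: A[2] -9->-2, delta=7, new_sum=45+(7)=52 <-- matches target
Option D: A[1] 9->-17, delta=-26, new_sum=45+(-26)=19

Answer: C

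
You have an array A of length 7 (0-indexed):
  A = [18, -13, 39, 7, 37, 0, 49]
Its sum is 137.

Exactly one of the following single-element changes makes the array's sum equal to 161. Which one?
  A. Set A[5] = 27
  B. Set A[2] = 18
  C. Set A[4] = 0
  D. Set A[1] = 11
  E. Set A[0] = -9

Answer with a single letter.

Option A: A[5] 0->27, delta=27, new_sum=137+(27)=164
Option B: A[2] 39->18, delta=-21, new_sum=137+(-21)=116
Option C: A[4] 37->0, delta=-37, new_sum=137+(-37)=100
Option D: A[1] -13->11, delta=24, new_sum=137+(24)=161 <-- matches target
Option E: A[0] 18->-9, delta=-27, new_sum=137+(-27)=110

Answer: D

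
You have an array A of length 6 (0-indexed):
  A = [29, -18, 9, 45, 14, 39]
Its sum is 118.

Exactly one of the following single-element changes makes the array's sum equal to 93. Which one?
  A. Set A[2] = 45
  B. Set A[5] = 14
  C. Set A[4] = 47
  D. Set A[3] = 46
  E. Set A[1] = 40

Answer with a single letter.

Option A: A[2] 9->45, delta=36, new_sum=118+(36)=154
Option B: A[5] 39->14, delta=-25, new_sum=118+(-25)=93 <-- matches target
Option C: A[4] 14->47, delta=33, new_sum=118+(33)=151
Option D: A[3] 45->46, delta=1, new_sum=118+(1)=119
Option E: A[1] -18->40, delta=58, new_sum=118+(58)=176

Answer: B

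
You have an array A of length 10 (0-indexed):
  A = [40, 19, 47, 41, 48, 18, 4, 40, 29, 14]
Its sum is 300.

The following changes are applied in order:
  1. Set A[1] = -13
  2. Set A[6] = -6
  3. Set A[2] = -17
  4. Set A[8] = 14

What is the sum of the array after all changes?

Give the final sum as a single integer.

Answer: 179

Derivation:
Initial sum: 300
Change 1: A[1] 19 -> -13, delta = -32, sum = 268
Change 2: A[6] 4 -> -6, delta = -10, sum = 258
Change 3: A[2] 47 -> -17, delta = -64, sum = 194
Change 4: A[8] 29 -> 14, delta = -15, sum = 179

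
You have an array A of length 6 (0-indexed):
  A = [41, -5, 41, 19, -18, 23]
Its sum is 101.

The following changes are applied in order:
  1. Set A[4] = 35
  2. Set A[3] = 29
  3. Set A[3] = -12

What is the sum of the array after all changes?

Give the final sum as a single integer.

Answer: 123

Derivation:
Initial sum: 101
Change 1: A[4] -18 -> 35, delta = 53, sum = 154
Change 2: A[3] 19 -> 29, delta = 10, sum = 164
Change 3: A[3] 29 -> -12, delta = -41, sum = 123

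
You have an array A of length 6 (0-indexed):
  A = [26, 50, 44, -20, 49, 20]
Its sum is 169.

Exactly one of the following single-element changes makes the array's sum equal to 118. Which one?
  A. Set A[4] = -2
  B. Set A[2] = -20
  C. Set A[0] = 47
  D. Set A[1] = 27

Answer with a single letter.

Option A: A[4] 49->-2, delta=-51, new_sum=169+(-51)=118 <-- matches target
Option B: A[2] 44->-20, delta=-64, new_sum=169+(-64)=105
Option C: A[0] 26->47, delta=21, new_sum=169+(21)=190
Option D: A[1] 50->27, delta=-23, new_sum=169+(-23)=146

Answer: A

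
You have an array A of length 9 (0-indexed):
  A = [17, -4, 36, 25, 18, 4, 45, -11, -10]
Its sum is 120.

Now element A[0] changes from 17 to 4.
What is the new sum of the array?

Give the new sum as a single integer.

Old value at index 0: 17
New value at index 0: 4
Delta = 4 - 17 = -13
New sum = old_sum + delta = 120 + (-13) = 107

Answer: 107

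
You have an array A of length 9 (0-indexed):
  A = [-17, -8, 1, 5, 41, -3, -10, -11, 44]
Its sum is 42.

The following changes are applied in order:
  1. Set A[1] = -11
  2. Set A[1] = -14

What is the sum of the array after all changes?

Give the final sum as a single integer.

Answer: 36

Derivation:
Initial sum: 42
Change 1: A[1] -8 -> -11, delta = -3, sum = 39
Change 2: A[1] -11 -> -14, delta = -3, sum = 36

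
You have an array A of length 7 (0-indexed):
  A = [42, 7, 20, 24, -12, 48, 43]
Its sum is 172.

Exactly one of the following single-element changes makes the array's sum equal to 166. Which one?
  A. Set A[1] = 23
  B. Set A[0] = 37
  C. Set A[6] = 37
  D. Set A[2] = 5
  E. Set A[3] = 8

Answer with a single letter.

Option A: A[1] 7->23, delta=16, new_sum=172+(16)=188
Option B: A[0] 42->37, delta=-5, new_sum=172+(-5)=167
Option C: A[6] 43->37, delta=-6, new_sum=172+(-6)=166 <-- matches target
Option D: A[2] 20->5, delta=-15, new_sum=172+(-15)=157
Option E: A[3] 24->8, delta=-16, new_sum=172+(-16)=156

Answer: C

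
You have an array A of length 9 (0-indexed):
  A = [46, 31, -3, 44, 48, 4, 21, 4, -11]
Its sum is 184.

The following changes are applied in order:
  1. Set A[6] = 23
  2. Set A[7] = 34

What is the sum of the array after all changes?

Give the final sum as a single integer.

Initial sum: 184
Change 1: A[6] 21 -> 23, delta = 2, sum = 186
Change 2: A[7] 4 -> 34, delta = 30, sum = 216

Answer: 216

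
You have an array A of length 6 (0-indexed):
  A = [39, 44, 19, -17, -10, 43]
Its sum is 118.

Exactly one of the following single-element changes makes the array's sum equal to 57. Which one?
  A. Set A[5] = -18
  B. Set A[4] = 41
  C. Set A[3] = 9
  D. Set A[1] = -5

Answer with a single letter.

Answer: A

Derivation:
Option A: A[5] 43->-18, delta=-61, new_sum=118+(-61)=57 <-- matches target
Option B: A[4] -10->41, delta=51, new_sum=118+(51)=169
Option C: A[3] -17->9, delta=26, new_sum=118+(26)=144
Option D: A[1] 44->-5, delta=-49, new_sum=118+(-49)=69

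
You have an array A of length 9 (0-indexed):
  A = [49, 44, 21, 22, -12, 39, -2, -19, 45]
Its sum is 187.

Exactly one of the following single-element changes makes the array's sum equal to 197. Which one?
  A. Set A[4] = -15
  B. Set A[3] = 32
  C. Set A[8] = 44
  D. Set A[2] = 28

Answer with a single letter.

Option A: A[4] -12->-15, delta=-3, new_sum=187+(-3)=184
Option B: A[3] 22->32, delta=10, new_sum=187+(10)=197 <-- matches target
Option C: A[8] 45->44, delta=-1, new_sum=187+(-1)=186
Option D: A[2] 21->28, delta=7, new_sum=187+(7)=194

Answer: B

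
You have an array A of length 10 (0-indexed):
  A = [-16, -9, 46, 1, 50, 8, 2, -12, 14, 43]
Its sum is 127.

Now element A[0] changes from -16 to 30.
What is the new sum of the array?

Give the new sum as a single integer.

Old value at index 0: -16
New value at index 0: 30
Delta = 30 - -16 = 46
New sum = old_sum + delta = 127 + (46) = 173

Answer: 173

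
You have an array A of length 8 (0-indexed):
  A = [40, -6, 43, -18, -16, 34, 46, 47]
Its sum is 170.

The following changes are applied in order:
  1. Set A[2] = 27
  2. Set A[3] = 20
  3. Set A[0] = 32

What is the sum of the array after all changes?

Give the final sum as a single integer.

Initial sum: 170
Change 1: A[2] 43 -> 27, delta = -16, sum = 154
Change 2: A[3] -18 -> 20, delta = 38, sum = 192
Change 3: A[0] 40 -> 32, delta = -8, sum = 184

Answer: 184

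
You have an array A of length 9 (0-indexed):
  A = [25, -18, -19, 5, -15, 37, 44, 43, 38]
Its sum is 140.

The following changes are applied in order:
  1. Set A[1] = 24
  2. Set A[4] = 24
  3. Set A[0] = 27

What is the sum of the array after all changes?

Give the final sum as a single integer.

Answer: 223

Derivation:
Initial sum: 140
Change 1: A[1] -18 -> 24, delta = 42, sum = 182
Change 2: A[4] -15 -> 24, delta = 39, sum = 221
Change 3: A[0] 25 -> 27, delta = 2, sum = 223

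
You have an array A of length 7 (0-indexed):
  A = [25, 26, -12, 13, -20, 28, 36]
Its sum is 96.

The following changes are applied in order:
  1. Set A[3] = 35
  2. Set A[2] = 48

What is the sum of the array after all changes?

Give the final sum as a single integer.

Answer: 178

Derivation:
Initial sum: 96
Change 1: A[3] 13 -> 35, delta = 22, sum = 118
Change 2: A[2] -12 -> 48, delta = 60, sum = 178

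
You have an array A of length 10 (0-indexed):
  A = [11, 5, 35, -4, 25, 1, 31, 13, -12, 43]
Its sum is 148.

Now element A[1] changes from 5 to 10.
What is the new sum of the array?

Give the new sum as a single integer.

Old value at index 1: 5
New value at index 1: 10
Delta = 10 - 5 = 5
New sum = old_sum + delta = 148 + (5) = 153

Answer: 153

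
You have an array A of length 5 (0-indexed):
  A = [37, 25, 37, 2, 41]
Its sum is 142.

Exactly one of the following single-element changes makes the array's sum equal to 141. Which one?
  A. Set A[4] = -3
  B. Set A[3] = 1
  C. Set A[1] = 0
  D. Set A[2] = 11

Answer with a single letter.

Option A: A[4] 41->-3, delta=-44, new_sum=142+(-44)=98
Option B: A[3] 2->1, delta=-1, new_sum=142+(-1)=141 <-- matches target
Option C: A[1] 25->0, delta=-25, new_sum=142+(-25)=117
Option D: A[2] 37->11, delta=-26, new_sum=142+(-26)=116

Answer: B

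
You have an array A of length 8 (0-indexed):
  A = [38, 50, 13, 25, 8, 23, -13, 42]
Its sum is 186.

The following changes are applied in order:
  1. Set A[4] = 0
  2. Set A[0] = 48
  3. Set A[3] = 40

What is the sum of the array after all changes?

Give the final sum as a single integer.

Answer: 203

Derivation:
Initial sum: 186
Change 1: A[4] 8 -> 0, delta = -8, sum = 178
Change 2: A[0] 38 -> 48, delta = 10, sum = 188
Change 3: A[3] 25 -> 40, delta = 15, sum = 203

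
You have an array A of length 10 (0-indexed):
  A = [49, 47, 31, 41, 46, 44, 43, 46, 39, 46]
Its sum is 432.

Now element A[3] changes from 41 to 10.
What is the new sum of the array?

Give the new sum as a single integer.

Answer: 401

Derivation:
Old value at index 3: 41
New value at index 3: 10
Delta = 10 - 41 = -31
New sum = old_sum + delta = 432 + (-31) = 401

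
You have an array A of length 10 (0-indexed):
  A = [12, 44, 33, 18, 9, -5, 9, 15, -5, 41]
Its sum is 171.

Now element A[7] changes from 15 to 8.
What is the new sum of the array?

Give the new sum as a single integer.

Answer: 164

Derivation:
Old value at index 7: 15
New value at index 7: 8
Delta = 8 - 15 = -7
New sum = old_sum + delta = 171 + (-7) = 164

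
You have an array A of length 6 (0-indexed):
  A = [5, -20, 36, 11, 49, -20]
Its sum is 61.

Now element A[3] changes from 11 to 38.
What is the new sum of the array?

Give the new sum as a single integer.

Old value at index 3: 11
New value at index 3: 38
Delta = 38 - 11 = 27
New sum = old_sum + delta = 61 + (27) = 88

Answer: 88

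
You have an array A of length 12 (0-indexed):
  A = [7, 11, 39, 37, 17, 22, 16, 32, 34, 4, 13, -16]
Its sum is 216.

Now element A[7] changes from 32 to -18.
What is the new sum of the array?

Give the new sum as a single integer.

Old value at index 7: 32
New value at index 7: -18
Delta = -18 - 32 = -50
New sum = old_sum + delta = 216 + (-50) = 166

Answer: 166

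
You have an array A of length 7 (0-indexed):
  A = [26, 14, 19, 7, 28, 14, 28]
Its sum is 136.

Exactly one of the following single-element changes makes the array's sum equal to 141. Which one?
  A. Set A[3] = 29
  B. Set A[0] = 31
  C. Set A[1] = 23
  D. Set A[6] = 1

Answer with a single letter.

Option A: A[3] 7->29, delta=22, new_sum=136+(22)=158
Option B: A[0] 26->31, delta=5, new_sum=136+(5)=141 <-- matches target
Option C: A[1] 14->23, delta=9, new_sum=136+(9)=145
Option D: A[6] 28->1, delta=-27, new_sum=136+(-27)=109

Answer: B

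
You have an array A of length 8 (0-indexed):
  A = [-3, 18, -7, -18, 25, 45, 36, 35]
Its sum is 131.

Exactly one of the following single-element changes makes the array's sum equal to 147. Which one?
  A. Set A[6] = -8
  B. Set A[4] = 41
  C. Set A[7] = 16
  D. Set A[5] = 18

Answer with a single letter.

Answer: B

Derivation:
Option A: A[6] 36->-8, delta=-44, new_sum=131+(-44)=87
Option B: A[4] 25->41, delta=16, new_sum=131+(16)=147 <-- matches target
Option C: A[7] 35->16, delta=-19, new_sum=131+(-19)=112
Option D: A[5] 45->18, delta=-27, new_sum=131+(-27)=104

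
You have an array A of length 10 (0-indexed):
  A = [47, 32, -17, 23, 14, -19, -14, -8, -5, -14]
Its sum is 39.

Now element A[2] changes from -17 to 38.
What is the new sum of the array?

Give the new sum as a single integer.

Answer: 94

Derivation:
Old value at index 2: -17
New value at index 2: 38
Delta = 38 - -17 = 55
New sum = old_sum + delta = 39 + (55) = 94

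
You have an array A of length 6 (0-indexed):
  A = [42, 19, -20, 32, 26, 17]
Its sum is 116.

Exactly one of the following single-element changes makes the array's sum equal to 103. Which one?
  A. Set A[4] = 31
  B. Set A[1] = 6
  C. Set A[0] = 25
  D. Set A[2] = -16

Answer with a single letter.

Answer: B

Derivation:
Option A: A[4] 26->31, delta=5, new_sum=116+(5)=121
Option B: A[1] 19->6, delta=-13, new_sum=116+(-13)=103 <-- matches target
Option C: A[0] 42->25, delta=-17, new_sum=116+(-17)=99
Option D: A[2] -20->-16, delta=4, new_sum=116+(4)=120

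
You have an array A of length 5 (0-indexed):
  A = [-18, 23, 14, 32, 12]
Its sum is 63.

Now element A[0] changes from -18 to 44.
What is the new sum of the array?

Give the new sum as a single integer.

Old value at index 0: -18
New value at index 0: 44
Delta = 44 - -18 = 62
New sum = old_sum + delta = 63 + (62) = 125

Answer: 125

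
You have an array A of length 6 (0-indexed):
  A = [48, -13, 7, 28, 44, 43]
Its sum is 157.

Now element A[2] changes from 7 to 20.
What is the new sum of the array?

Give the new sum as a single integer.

Old value at index 2: 7
New value at index 2: 20
Delta = 20 - 7 = 13
New sum = old_sum + delta = 157 + (13) = 170

Answer: 170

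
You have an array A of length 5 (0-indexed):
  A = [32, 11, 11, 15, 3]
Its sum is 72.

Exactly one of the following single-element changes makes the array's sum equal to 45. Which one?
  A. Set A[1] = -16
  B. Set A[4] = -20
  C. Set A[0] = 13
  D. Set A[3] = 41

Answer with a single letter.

Option A: A[1] 11->-16, delta=-27, new_sum=72+(-27)=45 <-- matches target
Option B: A[4] 3->-20, delta=-23, new_sum=72+(-23)=49
Option C: A[0] 32->13, delta=-19, new_sum=72+(-19)=53
Option D: A[3] 15->41, delta=26, new_sum=72+(26)=98

Answer: A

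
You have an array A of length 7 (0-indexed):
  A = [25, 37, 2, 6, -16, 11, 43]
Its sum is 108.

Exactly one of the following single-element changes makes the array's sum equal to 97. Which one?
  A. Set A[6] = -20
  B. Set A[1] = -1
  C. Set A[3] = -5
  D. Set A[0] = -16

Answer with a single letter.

Option A: A[6] 43->-20, delta=-63, new_sum=108+(-63)=45
Option B: A[1] 37->-1, delta=-38, new_sum=108+(-38)=70
Option C: A[3] 6->-5, delta=-11, new_sum=108+(-11)=97 <-- matches target
Option D: A[0] 25->-16, delta=-41, new_sum=108+(-41)=67

Answer: C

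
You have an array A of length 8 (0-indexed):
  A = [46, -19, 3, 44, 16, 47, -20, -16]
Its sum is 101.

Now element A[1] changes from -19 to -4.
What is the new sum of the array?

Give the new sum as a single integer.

Answer: 116

Derivation:
Old value at index 1: -19
New value at index 1: -4
Delta = -4 - -19 = 15
New sum = old_sum + delta = 101 + (15) = 116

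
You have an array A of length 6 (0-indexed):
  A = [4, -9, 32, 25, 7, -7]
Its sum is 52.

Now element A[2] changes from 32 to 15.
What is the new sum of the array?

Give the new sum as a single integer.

Answer: 35

Derivation:
Old value at index 2: 32
New value at index 2: 15
Delta = 15 - 32 = -17
New sum = old_sum + delta = 52 + (-17) = 35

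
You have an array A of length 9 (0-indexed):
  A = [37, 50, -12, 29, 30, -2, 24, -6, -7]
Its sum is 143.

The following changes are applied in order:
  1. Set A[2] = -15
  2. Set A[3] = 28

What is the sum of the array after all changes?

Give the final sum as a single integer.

Initial sum: 143
Change 1: A[2] -12 -> -15, delta = -3, sum = 140
Change 2: A[3] 29 -> 28, delta = -1, sum = 139

Answer: 139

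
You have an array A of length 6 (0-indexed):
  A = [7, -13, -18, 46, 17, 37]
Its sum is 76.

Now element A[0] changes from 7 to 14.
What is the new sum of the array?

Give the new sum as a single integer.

Answer: 83

Derivation:
Old value at index 0: 7
New value at index 0: 14
Delta = 14 - 7 = 7
New sum = old_sum + delta = 76 + (7) = 83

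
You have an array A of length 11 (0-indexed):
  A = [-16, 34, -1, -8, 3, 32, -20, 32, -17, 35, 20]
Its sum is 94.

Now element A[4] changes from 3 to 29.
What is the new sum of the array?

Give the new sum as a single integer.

Old value at index 4: 3
New value at index 4: 29
Delta = 29 - 3 = 26
New sum = old_sum + delta = 94 + (26) = 120

Answer: 120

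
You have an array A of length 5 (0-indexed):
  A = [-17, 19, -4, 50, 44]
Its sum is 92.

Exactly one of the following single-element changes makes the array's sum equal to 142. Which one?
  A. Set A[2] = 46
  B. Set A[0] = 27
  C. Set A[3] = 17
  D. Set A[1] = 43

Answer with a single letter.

Answer: A

Derivation:
Option A: A[2] -4->46, delta=50, new_sum=92+(50)=142 <-- matches target
Option B: A[0] -17->27, delta=44, new_sum=92+(44)=136
Option C: A[3] 50->17, delta=-33, new_sum=92+(-33)=59
Option D: A[1] 19->43, delta=24, new_sum=92+(24)=116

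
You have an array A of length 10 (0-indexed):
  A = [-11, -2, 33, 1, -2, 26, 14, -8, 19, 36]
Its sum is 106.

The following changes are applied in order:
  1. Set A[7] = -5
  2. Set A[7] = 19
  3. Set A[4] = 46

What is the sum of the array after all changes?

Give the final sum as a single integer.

Answer: 181

Derivation:
Initial sum: 106
Change 1: A[7] -8 -> -5, delta = 3, sum = 109
Change 2: A[7] -5 -> 19, delta = 24, sum = 133
Change 3: A[4] -2 -> 46, delta = 48, sum = 181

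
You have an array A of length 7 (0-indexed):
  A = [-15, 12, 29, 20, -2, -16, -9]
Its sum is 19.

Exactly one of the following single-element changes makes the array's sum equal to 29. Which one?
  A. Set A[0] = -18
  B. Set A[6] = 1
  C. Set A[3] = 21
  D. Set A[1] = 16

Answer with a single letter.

Answer: B

Derivation:
Option A: A[0] -15->-18, delta=-3, new_sum=19+(-3)=16
Option B: A[6] -9->1, delta=10, new_sum=19+(10)=29 <-- matches target
Option C: A[3] 20->21, delta=1, new_sum=19+(1)=20
Option D: A[1] 12->16, delta=4, new_sum=19+(4)=23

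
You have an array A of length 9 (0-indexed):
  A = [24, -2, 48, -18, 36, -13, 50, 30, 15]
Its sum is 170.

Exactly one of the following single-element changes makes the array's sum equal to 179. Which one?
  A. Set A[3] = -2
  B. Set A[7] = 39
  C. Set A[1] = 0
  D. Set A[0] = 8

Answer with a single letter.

Answer: B

Derivation:
Option A: A[3] -18->-2, delta=16, new_sum=170+(16)=186
Option B: A[7] 30->39, delta=9, new_sum=170+(9)=179 <-- matches target
Option C: A[1] -2->0, delta=2, new_sum=170+(2)=172
Option D: A[0] 24->8, delta=-16, new_sum=170+(-16)=154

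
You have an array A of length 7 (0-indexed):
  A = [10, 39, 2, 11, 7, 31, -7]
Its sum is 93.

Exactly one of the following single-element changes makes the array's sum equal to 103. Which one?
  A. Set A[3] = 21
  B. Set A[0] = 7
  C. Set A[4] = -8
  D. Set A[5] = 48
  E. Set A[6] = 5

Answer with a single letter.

Answer: A

Derivation:
Option A: A[3] 11->21, delta=10, new_sum=93+(10)=103 <-- matches target
Option B: A[0] 10->7, delta=-3, new_sum=93+(-3)=90
Option C: A[4] 7->-8, delta=-15, new_sum=93+(-15)=78
Option D: A[5] 31->48, delta=17, new_sum=93+(17)=110
Option E: A[6] -7->5, delta=12, new_sum=93+(12)=105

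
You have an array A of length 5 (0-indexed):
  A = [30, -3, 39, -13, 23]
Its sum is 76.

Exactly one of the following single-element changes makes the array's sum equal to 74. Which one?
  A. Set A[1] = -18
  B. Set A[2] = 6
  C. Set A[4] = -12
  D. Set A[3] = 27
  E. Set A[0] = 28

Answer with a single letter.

Option A: A[1] -3->-18, delta=-15, new_sum=76+(-15)=61
Option B: A[2] 39->6, delta=-33, new_sum=76+(-33)=43
Option C: A[4] 23->-12, delta=-35, new_sum=76+(-35)=41
Option D: A[3] -13->27, delta=40, new_sum=76+(40)=116
Option E: A[0] 30->28, delta=-2, new_sum=76+(-2)=74 <-- matches target

Answer: E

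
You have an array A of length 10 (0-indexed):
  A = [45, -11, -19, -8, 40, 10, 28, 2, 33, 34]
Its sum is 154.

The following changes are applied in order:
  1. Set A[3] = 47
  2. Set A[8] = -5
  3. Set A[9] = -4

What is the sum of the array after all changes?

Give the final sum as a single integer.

Initial sum: 154
Change 1: A[3] -8 -> 47, delta = 55, sum = 209
Change 2: A[8] 33 -> -5, delta = -38, sum = 171
Change 3: A[9] 34 -> -4, delta = -38, sum = 133

Answer: 133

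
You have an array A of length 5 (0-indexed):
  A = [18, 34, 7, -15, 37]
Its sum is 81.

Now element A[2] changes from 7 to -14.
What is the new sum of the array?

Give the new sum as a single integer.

Old value at index 2: 7
New value at index 2: -14
Delta = -14 - 7 = -21
New sum = old_sum + delta = 81 + (-21) = 60

Answer: 60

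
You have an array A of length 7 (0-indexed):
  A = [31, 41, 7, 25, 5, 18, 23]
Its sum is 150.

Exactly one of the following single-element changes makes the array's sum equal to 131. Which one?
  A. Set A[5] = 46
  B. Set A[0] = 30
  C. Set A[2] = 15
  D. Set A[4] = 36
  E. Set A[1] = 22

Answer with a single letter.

Answer: E

Derivation:
Option A: A[5] 18->46, delta=28, new_sum=150+(28)=178
Option B: A[0] 31->30, delta=-1, new_sum=150+(-1)=149
Option C: A[2] 7->15, delta=8, new_sum=150+(8)=158
Option D: A[4] 5->36, delta=31, new_sum=150+(31)=181
Option E: A[1] 41->22, delta=-19, new_sum=150+(-19)=131 <-- matches target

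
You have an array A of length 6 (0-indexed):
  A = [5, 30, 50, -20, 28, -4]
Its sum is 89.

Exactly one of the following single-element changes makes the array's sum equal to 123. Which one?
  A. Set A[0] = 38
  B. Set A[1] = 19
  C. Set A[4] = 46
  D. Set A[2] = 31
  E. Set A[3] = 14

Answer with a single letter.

Answer: E

Derivation:
Option A: A[0] 5->38, delta=33, new_sum=89+(33)=122
Option B: A[1] 30->19, delta=-11, new_sum=89+(-11)=78
Option C: A[4] 28->46, delta=18, new_sum=89+(18)=107
Option D: A[2] 50->31, delta=-19, new_sum=89+(-19)=70
Option E: A[3] -20->14, delta=34, new_sum=89+(34)=123 <-- matches target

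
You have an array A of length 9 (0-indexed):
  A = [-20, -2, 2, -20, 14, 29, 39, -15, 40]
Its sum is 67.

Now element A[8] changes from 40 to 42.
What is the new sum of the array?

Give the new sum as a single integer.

Answer: 69

Derivation:
Old value at index 8: 40
New value at index 8: 42
Delta = 42 - 40 = 2
New sum = old_sum + delta = 67 + (2) = 69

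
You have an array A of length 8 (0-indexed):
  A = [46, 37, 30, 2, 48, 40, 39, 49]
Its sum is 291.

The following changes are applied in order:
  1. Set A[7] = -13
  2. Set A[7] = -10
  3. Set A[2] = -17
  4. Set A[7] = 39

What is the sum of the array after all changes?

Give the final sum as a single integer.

Initial sum: 291
Change 1: A[7] 49 -> -13, delta = -62, sum = 229
Change 2: A[7] -13 -> -10, delta = 3, sum = 232
Change 3: A[2] 30 -> -17, delta = -47, sum = 185
Change 4: A[7] -10 -> 39, delta = 49, sum = 234

Answer: 234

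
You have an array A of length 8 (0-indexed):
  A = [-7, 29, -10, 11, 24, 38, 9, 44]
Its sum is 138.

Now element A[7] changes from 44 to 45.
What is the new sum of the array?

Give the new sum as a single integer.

Answer: 139

Derivation:
Old value at index 7: 44
New value at index 7: 45
Delta = 45 - 44 = 1
New sum = old_sum + delta = 138 + (1) = 139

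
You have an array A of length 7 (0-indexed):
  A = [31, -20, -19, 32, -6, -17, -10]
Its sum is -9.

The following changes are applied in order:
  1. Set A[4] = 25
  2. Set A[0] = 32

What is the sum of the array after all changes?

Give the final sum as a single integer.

Answer: 23

Derivation:
Initial sum: -9
Change 1: A[4] -6 -> 25, delta = 31, sum = 22
Change 2: A[0] 31 -> 32, delta = 1, sum = 23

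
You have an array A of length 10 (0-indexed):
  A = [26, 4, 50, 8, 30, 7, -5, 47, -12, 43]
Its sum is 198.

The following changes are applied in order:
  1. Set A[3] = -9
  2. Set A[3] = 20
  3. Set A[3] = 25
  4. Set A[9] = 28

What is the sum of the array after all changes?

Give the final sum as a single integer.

Answer: 200

Derivation:
Initial sum: 198
Change 1: A[3] 8 -> -9, delta = -17, sum = 181
Change 2: A[3] -9 -> 20, delta = 29, sum = 210
Change 3: A[3] 20 -> 25, delta = 5, sum = 215
Change 4: A[9] 43 -> 28, delta = -15, sum = 200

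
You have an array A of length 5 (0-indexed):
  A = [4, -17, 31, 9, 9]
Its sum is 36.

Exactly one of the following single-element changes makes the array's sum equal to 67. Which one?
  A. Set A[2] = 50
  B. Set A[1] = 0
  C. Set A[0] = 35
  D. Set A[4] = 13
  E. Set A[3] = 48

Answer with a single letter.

Answer: C

Derivation:
Option A: A[2] 31->50, delta=19, new_sum=36+(19)=55
Option B: A[1] -17->0, delta=17, new_sum=36+(17)=53
Option C: A[0] 4->35, delta=31, new_sum=36+(31)=67 <-- matches target
Option D: A[4] 9->13, delta=4, new_sum=36+(4)=40
Option E: A[3] 9->48, delta=39, new_sum=36+(39)=75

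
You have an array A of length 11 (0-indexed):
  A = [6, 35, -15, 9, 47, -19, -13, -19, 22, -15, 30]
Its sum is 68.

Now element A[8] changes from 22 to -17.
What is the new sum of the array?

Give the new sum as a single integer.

Answer: 29

Derivation:
Old value at index 8: 22
New value at index 8: -17
Delta = -17 - 22 = -39
New sum = old_sum + delta = 68 + (-39) = 29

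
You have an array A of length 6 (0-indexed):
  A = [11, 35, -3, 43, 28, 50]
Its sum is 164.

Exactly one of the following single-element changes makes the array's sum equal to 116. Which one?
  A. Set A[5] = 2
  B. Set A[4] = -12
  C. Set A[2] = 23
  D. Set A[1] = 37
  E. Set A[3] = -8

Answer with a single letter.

Option A: A[5] 50->2, delta=-48, new_sum=164+(-48)=116 <-- matches target
Option B: A[4] 28->-12, delta=-40, new_sum=164+(-40)=124
Option C: A[2] -3->23, delta=26, new_sum=164+(26)=190
Option D: A[1] 35->37, delta=2, new_sum=164+(2)=166
Option E: A[3] 43->-8, delta=-51, new_sum=164+(-51)=113

Answer: A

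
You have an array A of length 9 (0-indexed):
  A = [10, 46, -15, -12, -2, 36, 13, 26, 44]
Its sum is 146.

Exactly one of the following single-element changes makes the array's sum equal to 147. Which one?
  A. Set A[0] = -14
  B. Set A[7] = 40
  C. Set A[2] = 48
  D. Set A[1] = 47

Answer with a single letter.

Answer: D

Derivation:
Option A: A[0] 10->-14, delta=-24, new_sum=146+(-24)=122
Option B: A[7] 26->40, delta=14, new_sum=146+(14)=160
Option C: A[2] -15->48, delta=63, new_sum=146+(63)=209
Option D: A[1] 46->47, delta=1, new_sum=146+(1)=147 <-- matches target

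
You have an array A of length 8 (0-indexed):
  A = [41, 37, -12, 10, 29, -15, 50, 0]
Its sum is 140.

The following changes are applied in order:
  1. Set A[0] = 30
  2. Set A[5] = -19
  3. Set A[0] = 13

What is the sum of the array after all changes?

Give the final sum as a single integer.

Answer: 108

Derivation:
Initial sum: 140
Change 1: A[0] 41 -> 30, delta = -11, sum = 129
Change 2: A[5] -15 -> -19, delta = -4, sum = 125
Change 3: A[0] 30 -> 13, delta = -17, sum = 108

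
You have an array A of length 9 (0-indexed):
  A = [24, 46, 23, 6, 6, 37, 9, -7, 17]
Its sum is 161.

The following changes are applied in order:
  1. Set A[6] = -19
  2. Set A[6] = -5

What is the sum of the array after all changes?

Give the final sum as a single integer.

Initial sum: 161
Change 1: A[6] 9 -> -19, delta = -28, sum = 133
Change 2: A[6] -19 -> -5, delta = 14, sum = 147

Answer: 147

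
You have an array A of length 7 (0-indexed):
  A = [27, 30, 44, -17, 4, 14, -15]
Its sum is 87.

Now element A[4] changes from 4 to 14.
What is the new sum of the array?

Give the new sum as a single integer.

Old value at index 4: 4
New value at index 4: 14
Delta = 14 - 4 = 10
New sum = old_sum + delta = 87 + (10) = 97

Answer: 97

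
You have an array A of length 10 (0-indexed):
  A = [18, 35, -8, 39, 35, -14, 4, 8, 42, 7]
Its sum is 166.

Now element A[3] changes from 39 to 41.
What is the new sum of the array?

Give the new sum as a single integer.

Answer: 168

Derivation:
Old value at index 3: 39
New value at index 3: 41
Delta = 41 - 39 = 2
New sum = old_sum + delta = 166 + (2) = 168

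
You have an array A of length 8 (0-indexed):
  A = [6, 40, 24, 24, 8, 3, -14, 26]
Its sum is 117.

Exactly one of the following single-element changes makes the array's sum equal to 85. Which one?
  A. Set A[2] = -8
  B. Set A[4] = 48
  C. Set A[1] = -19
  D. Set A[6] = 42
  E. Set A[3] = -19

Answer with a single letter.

Answer: A

Derivation:
Option A: A[2] 24->-8, delta=-32, new_sum=117+(-32)=85 <-- matches target
Option B: A[4] 8->48, delta=40, new_sum=117+(40)=157
Option C: A[1] 40->-19, delta=-59, new_sum=117+(-59)=58
Option D: A[6] -14->42, delta=56, new_sum=117+(56)=173
Option E: A[3] 24->-19, delta=-43, new_sum=117+(-43)=74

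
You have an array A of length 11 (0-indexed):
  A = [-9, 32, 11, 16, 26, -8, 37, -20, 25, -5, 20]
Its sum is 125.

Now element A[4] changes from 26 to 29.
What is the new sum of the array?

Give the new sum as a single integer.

Old value at index 4: 26
New value at index 4: 29
Delta = 29 - 26 = 3
New sum = old_sum + delta = 125 + (3) = 128

Answer: 128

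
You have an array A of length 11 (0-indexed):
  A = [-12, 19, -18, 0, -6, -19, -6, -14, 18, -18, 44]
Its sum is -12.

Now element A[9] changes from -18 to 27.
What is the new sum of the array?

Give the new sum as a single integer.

Old value at index 9: -18
New value at index 9: 27
Delta = 27 - -18 = 45
New sum = old_sum + delta = -12 + (45) = 33

Answer: 33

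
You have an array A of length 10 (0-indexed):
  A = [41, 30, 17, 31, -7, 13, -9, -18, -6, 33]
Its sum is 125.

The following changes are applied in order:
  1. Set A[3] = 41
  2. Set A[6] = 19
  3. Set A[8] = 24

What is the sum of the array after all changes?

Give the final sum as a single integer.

Answer: 193

Derivation:
Initial sum: 125
Change 1: A[3] 31 -> 41, delta = 10, sum = 135
Change 2: A[6] -9 -> 19, delta = 28, sum = 163
Change 3: A[8] -6 -> 24, delta = 30, sum = 193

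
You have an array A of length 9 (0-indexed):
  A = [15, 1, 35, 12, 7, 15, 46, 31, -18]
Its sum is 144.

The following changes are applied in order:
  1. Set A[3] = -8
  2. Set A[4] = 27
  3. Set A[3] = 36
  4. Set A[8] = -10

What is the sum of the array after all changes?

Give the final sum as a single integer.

Initial sum: 144
Change 1: A[3] 12 -> -8, delta = -20, sum = 124
Change 2: A[4] 7 -> 27, delta = 20, sum = 144
Change 3: A[3] -8 -> 36, delta = 44, sum = 188
Change 4: A[8] -18 -> -10, delta = 8, sum = 196

Answer: 196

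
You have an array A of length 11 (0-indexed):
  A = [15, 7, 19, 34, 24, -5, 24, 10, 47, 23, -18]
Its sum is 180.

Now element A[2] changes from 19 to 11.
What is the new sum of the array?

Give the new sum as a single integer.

Old value at index 2: 19
New value at index 2: 11
Delta = 11 - 19 = -8
New sum = old_sum + delta = 180 + (-8) = 172

Answer: 172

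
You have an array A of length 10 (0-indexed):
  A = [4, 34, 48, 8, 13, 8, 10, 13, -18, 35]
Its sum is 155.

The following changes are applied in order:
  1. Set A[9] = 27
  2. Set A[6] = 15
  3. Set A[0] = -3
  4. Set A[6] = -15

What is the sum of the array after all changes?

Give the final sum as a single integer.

Initial sum: 155
Change 1: A[9] 35 -> 27, delta = -8, sum = 147
Change 2: A[6] 10 -> 15, delta = 5, sum = 152
Change 3: A[0] 4 -> -3, delta = -7, sum = 145
Change 4: A[6] 15 -> -15, delta = -30, sum = 115

Answer: 115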